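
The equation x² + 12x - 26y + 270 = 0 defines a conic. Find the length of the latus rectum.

Only x is squared. Complete the square in x: (x + 6)² = 26(y - 9).
Vertex (-6, 9); 4p = 26 so p = 13/2. Opens up.
Latus rectum length = |4p| = 26.

26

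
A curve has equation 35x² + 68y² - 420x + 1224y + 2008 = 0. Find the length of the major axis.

4√34

Collect terms: 35(x² - 12x) + 68(y² + 18y) = -2008
35(x - 6)² + 68(y + 9)² = -2008 + 1260 + 5508 = 4760
Divide through by 4760 to get (x - 6)²/136 + (y + 9)²/70 = 1.
Ellipse, center (6, -9), major axis horizontal; a² = 136, b² = 70.
a² = 136 so a = 2√34; the major axis has length 2a = 4√34.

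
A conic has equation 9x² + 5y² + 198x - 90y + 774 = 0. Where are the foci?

(-11, 1) and (-11, 17)

Group the x- and y-terms: 9(x² + 22x) + 5(y² - 18y) = -774
Complete the square in x and y: 9(x + 11)² + 5(y - 9)² = -774 + 1089 + 405 = 720
Divide by 720: (x + 11)²/80 + (y - 9)²/144 = 1
Ellipse, center (-11, 9), major axis vertical; a² = 144, b² = 80.
c² = a² - b² = 144 - 80 = 64, so c = 8.
Foci lie on the vertical axis through the center: (h, k ± c).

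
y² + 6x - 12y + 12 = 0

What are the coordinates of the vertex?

Only y is squared. Complete the square in y: (y - 6)² = -6(x - 4).
Vertex (4, 6); 4p = -6 so p = -3/2. Opens left.

(4, 6)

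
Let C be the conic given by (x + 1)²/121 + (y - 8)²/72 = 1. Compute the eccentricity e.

Center (-1, 8). The larger denominator 121 sits under the x-term, so the major axis is horizontal; a² = 121, b² = 72.
c² = a² - b² = 49, so c = 7.
e = c/a = 7/11.

e = 7/11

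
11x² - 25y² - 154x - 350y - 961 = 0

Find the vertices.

(2, -7) and (12, -7)

Group the x- and y-terms: 11(x² - 14x) -25(y² + 14y) = 961
11(x - 7)² -25(y + 7)² = 961 + 539 - 1225 = 275
Divide through by 275 to get (x - 7)²/25 - (y + 7)²/11 = 1.
Hyperbola, center (7, -7), transverse axis horizontal; a² = 25, b² = 11.
a = 5. Vertices at (h ± a, k).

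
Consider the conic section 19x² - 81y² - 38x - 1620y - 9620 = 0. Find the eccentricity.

Rearranging, 19(x² - 2x) -81(y² + 20y) = 9620.
Completing the square gives 19(x - 1)² -81(y + 10)² = 9620 + 19 - 8100 = 1539.
Dividing both sides by 1539: (x - 1)²/81 - (y + 10)²/19 = 1
Hyperbola, center (1, -10), transverse axis horizontal; a² = 81, b² = 19.
c² = a² + b² = 100, so c = 10.
e = c/a = 10/9.

e = 10/9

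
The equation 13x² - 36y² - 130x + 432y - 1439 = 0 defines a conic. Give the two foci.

Group the x- and y-terms: 13(x² - 10x) -36(y² - 12y) = 1439
Complete the square: 13(x - 5)² -36(y - 6)² = 1439 + 325 - 1296 = 468
Divide by 468: (x - 5)²/36 - (y - 6)²/13 = 1
Hyperbola, center (5, 6), transverse axis horizontal; a² = 36, b² = 13.
c² = a² + b² = 36 + 13 = 49, so c = 7.
Foci lie on the horizontal axis through the center: (h ± c, k).

(-2, 6) and (12, 6)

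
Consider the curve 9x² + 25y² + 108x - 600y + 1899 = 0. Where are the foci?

(-18, 12) and (6, 12)

Group: 9(x² + 12x) + 25(y² - 24y) = -1899
9(x + 6)² + 25(y - 12)² = -1899 + 324 + 3600 = 2025
Divide through by 2025 to get (x + 6)²/225 + (y - 12)²/81 = 1.
Ellipse, center (-6, 12), major axis horizontal; a² = 225, b² = 81.
c² = a² - b² = 225 - 81 = 144, so c = 12.
Foci lie on the horizontal axis through the center: (h ± c, k).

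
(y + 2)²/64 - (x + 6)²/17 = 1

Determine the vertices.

Center (-6, -2). The positive term is the y-term, so the transverse axis is vertical; a² = 64, b² = 17.
a = 8. Vertices at (h, k ± a).

(-6, -10) and (-6, 6)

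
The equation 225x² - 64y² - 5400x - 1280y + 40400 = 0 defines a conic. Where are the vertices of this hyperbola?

(12, -25) and (12, 5)

Group: 225(x² - 24x) -64(y² + 20y) = -40400
Completing the square gives 225(x - 12)² -64(y + 10)² = -40400 + 32400 - 6400 = -14400.
Divide through by -14400 to get (y + 10)²/225 - (x - 12)²/64 = 1.
Hyperbola, center (12, -10), transverse axis vertical; a² = 225, b² = 64.
a = 15. Vertices at (h, k ± a).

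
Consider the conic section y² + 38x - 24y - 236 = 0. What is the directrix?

x = 39/2

Only y is squared. Complete the square in y: (y - 12)² = -38(x - 10).
Vertex (10, 12); 4p = -38 so p = -19/2. Opens left.
Directrix is the vertical line x = h − p = 10 − (-19/2) = 39/2.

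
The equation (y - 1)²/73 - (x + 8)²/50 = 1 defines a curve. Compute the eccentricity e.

Center (-8, 1). The positive term is the y-term, so the transverse axis is vertical; a² = 73, b² = 50.
c² = a² + b² = 123, so c = √123.
e = c/a = √123/√73 = √8979/73.

e = √8979/73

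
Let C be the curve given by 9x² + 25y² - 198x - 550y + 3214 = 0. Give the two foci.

Collect terms: 9(x² - 22x) + 25(y² - 22y) = -3214
9(x - 11)² + 25(y - 11)² = -3214 + 1089 + 3025 = 900
Divide by 900: (x - 11)²/100 + (y - 11)²/36 = 1
Ellipse, center (11, 11), major axis horizontal; a² = 100, b² = 36.
c² = a² - b² = 100 - 36 = 64, so c = 8.
Foci lie on the horizontal axis through the center: (h ± c, k).

(3, 11) and (19, 11)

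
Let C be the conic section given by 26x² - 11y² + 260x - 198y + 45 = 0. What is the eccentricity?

e = √962/26

26(x² + 10x) -11(y² + 18y) = -45
Complete the square: 26(x + 5)² -11(y + 9)² = -45 + 650 - 891 = -286
Divide through by -286 to get (y + 9)²/26 - (x + 5)²/11 = 1.
Hyperbola, center (-5, -9), transverse axis vertical; a² = 26, b² = 11.
c² = a² + b² = 37, so c = √37.
e = c/a = √37/√26 = √962/26.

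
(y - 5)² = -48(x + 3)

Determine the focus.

Vertex (-3, 5); 4p = -48 so p = -12. Opens left.
Focus is p units from the vertex along the axis: (h + p, k).

(-15, 5)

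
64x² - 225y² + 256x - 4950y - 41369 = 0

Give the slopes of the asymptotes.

8/15 and -8/15

Group: 64(x² + 4x) -225(y² + 22y) = 41369
Complete the square in x and y: 64(x + 2)² -225(y + 11)² = 41369 + 256 - 27225 = 14400
Divide by 14400: (x + 2)²/225 - (y + 11)²/64 = 1
Hyperbola, center (-2, -11), transverse axis horizontal; a² = 225, b² = 64.
For a horizontal hyperbola the asymptotes have slope ±b/a.
Here that is ±8/15.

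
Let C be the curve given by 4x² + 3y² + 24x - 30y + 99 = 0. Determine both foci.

(-3, 4) and (-3, 6)

Collect terms: 4(x² + 6x) + 3(y² - 10y) = -99
4(x + 3)² + 3(y - 5)² = -99 + 36 + 75 = 12
Dividing both sides by 12: (x + 3)²/3 + (y - 5)²/4 = 1
Ellipse, center (-3, 5), major axis vertical; a² = 4, b² = 3.
c² = a² - b² = 4 - 3 = 1, so c = 1.
Foci lie on the vertical axis through the center: (h, k ± c).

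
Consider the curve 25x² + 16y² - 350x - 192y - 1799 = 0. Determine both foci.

(7, -3) and (7, 15)

Group: 25(x² - 14x) + 16(y² - 12y) = 1799
25(x - 7)² + 16(y - 6)² = 1799 + 1225 + 576 = 3600
Divide through by 3600 to get (x - 7)²/144 + (y - 6)²/225 = 1.
Ellipse, center (7, 6), major axis vertical; a² = 225, b² = 144.
c² = a² - b² = 225 - 144 = 81, so c = 9.
Foci lie on the vertical axis through the center: (h, k ± c).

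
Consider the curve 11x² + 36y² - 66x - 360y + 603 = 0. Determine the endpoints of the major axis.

11(x² - 6x) + 36(y² - 10y) = -603
Completing the square gives 11(x - 3)² + 36(y - 5)² = -603 + 99 + 900 = 396.
Dividing both sides by 396: (x - 3)²/36 + (y - 5)²/11 = 1
Ellipse, center (3, 5), major axis horizontal; a² = 36, b² = 11.
a = 6. Vertices at (h ± a, k).

(-3, 5) and (9, 5)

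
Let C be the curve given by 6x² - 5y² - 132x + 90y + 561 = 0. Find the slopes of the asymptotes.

Group: 6(x² - 22x) -5(y² - 18y) = -561
Completing the square gives 6(x - 11)² -5(y - 9)² = -561 + 726 - 405 = -240.
Dividing both sides by -240: (y - 9)²/48 - (x - 11)²/40 = 1
Hyperbola, center (11, 9), transverse axis vertical; a² = 48, b² = 40.
For a vertical hyperbola the asymptotes have slope ±a/b.
Here that is ±4√3/2√10 = ±√30/5.

√30/5 and -√30/5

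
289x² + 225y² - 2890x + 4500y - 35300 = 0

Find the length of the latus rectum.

450/17

Group: 289(x² - 10x) + 225(y² + 20y) = 35300
Completing the square gives 289(x - 5)² + 225(y + 10)² = 35300 + 7225 + 22500 = 65025.
Divide by 65025: (x - 5)²/225 + (y + 10)²/289 = 1
Ellipse, center (5, -10), major axis vertical; a² = 289, b² = 225.
Latus rectum length = 2b²/a = 2·225/17 = 450/17.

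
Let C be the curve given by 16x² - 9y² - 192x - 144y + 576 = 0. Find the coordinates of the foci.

Group the x- and y-terms: 16(x² - 12x) -9(y² + 16y) = -576
Complete the square in x and y: 16(x - 6)² -9(y + 8)² = -576 + 576 - 576 = -576
Divide by -576: (y + 8)²/64 - (x - 6)²/36 = 1
Hyperbola, center (6, -8), transverse axis vertical; a² = 64, b² = 36.
c² = a² + b² = 64 + 36 = 100, so c = 10.
Foci lie on the vertical axis through the center: (h, k ± c).

(6, -18) and (6, 2)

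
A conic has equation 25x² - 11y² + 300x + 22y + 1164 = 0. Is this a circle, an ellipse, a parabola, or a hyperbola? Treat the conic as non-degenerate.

hyperbola

No xy term. Coefficients of x² and y² are A = 25, C = -11.
A and C have opposite signs ⇒ hyperbola.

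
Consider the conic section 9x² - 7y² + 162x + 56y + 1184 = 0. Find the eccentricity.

Collect terms: 9(x² + 18x) -7(y² - 8y) = -1184
Completing the square gives 9(x + 9)² -7(y - 4)² = -1184 + 729 - 112 = -567.
Dividing both sides by -567: (y - 4)²/81 - (x + 9)²/63 = 1
Hyperbola, center (-9, 4), transverse axis vertical; a² = 81, b² = 63.
c² = a² + b² = 144, so c = 12.
e = c/a = 12/9 = 4/3.

e = 4/3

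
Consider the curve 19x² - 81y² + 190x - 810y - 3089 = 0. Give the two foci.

(-15, -5) and (5, -5)

Group: 19(x² + 10x) -81(y² + 10y) = 3089
19(x + 5)² -81(y + 5)² = 3089 + 475 - 2025 = 1539
Divide by 1539: (x + 5)²/81 - (y + 5)²/19 = 1
Hyperbola, center (-5, -5), transverse axis horizontal; a² = 81, b² = 19.
c² = a² + b² = 81 + 19 = 100, so c = 10.
Foci lie on the horizontal axis through the center: (h ± c, k).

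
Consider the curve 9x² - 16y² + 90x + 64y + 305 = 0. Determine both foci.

Group the x- and y-terms: 9(x² + 10x) -16(y² - 4y) = -305
Complete the square: 9(x + 5)² -16(y - 2)² = -305 + 225 - 64 = -144
Dividing both sides by -144: (y - 2)²/9 - (x + 5)²/16 = 1
Hyperbola, center (-5, 2), transverse axis vertical; a² = 9, b² = 16.
c² = a² + b² = 9 + 16 = 25, so c = 5.
Foci lie on the vertical axis through the center: (h, k ± c).

(-5, -3) and (-5, 7)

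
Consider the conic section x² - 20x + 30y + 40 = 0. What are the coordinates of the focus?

Only x is squared. Complete the square in x: (x - 10)² = -30(y - 2).
Vertex (10, 2); 4p = -30 so p = -15/2. Opens down.
Focus is p units from the vertex along the axis: (h, k + p).

(10, -11/2)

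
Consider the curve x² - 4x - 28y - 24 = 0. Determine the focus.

Only x is squared. Complete the square in x: (x - 2)² = 28(y + 1).
Vertex (2, -1); 4p = 28 so p = 7. Opens up.
Focus is p units from the vertex along the axis: (h, k + p).

(2, 6)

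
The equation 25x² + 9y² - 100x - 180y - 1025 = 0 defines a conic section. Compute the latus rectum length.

Collect terms: 25(x² - 4x) + 9(y² - 20y) = 1025
Complete the square: 25(x - 2)² + 9(y - 10)² = 1025 + 100 + 900 = 2025
Divide by 2025: (x - 2)²/81 + (y - 10)²/225 = 1
Ellipse, center (2, 10), major axis vertical; a² = 225, b² = 81.
Latus rectum length = 2b²/a = 2·81/15 = 54/5.

54/5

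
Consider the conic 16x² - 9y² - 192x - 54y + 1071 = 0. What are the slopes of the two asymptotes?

4/3 and -4/3

Group the x- and y-terms: 16(x² - 12x) -9(y² + 6y) = -1071
16(x - 6)² -9(y + 3)² = -1071 + 576 - 81 = -576
Dividing both sides by -576: (y + 3)²/64 - (x - 6)²/36 = 1
Hyperbola, center (6, -3), transverse axis vertical; a² = 64, b² = 36.
For a vertical hyperbola the asymptotes have slope ±a/b.
Here that is ±8/6 = ±4/3.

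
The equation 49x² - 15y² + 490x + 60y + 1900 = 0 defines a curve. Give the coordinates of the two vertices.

(-5, -5) and (-5, 9)

Group the x- and y-terms: 49(x² + 10x) -15(y² - 4y) = -1900
Complete the square in x and y: 49(x + 5)² -15(y - 2)² = -1900 + 1225 - 60 = -735
Divide through by -735 to get (y - 2)²/49 - (x + 5)²/15 = 1.
Hyperbola, center (-5, 2), transverse axis vertical; a² = 49, b² = 15.
a = 7. Vertices at (h, k ± a).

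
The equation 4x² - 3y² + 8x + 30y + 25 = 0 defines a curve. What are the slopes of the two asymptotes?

2√3/3 and -2√3/3

Collect terms: 4(x² + 2x) -3(y² - 10y) = -25
4(x + 1)² -3(y - 5)² = -25 + 4 - 75 = -96
Divide through by -96 to get (y - 5)²/32 - (x + 1)²/24 = 1.
Hyperbola, center (-1, 5), transverse axis vertical; a² = 32, b² = 24.
For a vertical hyperbola the asymptotes have slope ±a/b.
Here that is ±4√2/2√6 = ±2√3/3.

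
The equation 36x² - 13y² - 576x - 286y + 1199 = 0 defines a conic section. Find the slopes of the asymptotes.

6√13/13 and -6√13/13

36(x² - 16x) -13(y² + 22y) = -1199
Complete the square in x and y: 36(x - 8)² -13(y + 11)² = -1199 + 2304 - 1573 = -468
Divide by -468: (y + 11)²/36 - (x - 8)²/13 = 1
Hyperbola, center (8, -11), transverse axis vertical; a² = 36, b² = 13.
For a vertical hyperbola the asymptotes have slope ±a/b.
Here that is ±6/√13 = ±6√13/13.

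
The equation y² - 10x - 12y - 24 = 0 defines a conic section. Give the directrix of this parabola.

x = -17/2

Only y is squared. Complete the square in y: (y - 6)² = 10(x + 6).
Vertex (-6, 6); 4p = 10 so p = 5/2. Opens right.
Directrix is the vertical line x = h − p = -6 − (5/2) = -17/2.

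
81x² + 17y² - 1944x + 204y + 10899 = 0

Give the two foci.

81(x² - 24x) + 17(y² + 12y) = -10899
Completing the square gives 81(x - 12)² + 17(y + 6)² = -10899 + 11664 + 612 = 1377.
Divide by 1377: (x - 12)²/17 + (y + 6)²/81 = 1
Ellipse, center (12, -6), major axis vertical; a² = 81, b² = 17.
c² = a² - b² = 81 - 17 = 64, so c = 8.
Foci lie on the vertical axis through the center: (h, k ± c).

(12, -14) and (12, 2)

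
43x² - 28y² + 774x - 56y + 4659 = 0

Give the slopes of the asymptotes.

√301/14 and -√301/14

Group: 43(x² + 18x) -28(y² + 2y) = -4659
Complete the square in x and y: 43(x + 9)² -28(y + 1)² = -4659 + 3483 - 28 = -1204
Divide through by -1204 to get (y + 1)²/43 - (x + 9)²/28 = 1.
Hyperbola, center (-9, -1), transverse axis vertical; a² = 43, b² = 28.
For a vertical hyperbola the asymptotes have slope ±a/b.
Here that is ±√43/2√7 = ±√301/14.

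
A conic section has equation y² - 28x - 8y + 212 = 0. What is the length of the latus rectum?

Only y is squared. Complete the square in y: (y - 4)² = 28(x - 7).
Vertex (7, 4); 4p = 28 so p = 7. Opens right.
Latus rectum length = |4p| = 28.

28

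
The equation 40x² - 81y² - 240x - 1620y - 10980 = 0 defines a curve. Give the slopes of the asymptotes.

40(x² - 6x) -81(y² + 20y) = 10980
Complete the square: 40(x - 3)² -81(y + 10)² = 10980 + 360 - 8100 = 3240
Divide through by 3240 to get (x - 3)²/81 - (y + 10)²/40 = 1.
Hyperbola, center (3, -10), transverse axis horizontal; a² = 81, b² = 40.
For a horizontal hyperbola the asymptotes have slope ±b/a.
Here that is ±2√10/9.

2√10/9 and -2√10/9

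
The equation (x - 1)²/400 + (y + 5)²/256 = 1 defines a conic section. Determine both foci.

(-11, -5) and (13, -5)

Center (1, -5). The larger denominator 400 sits under the x-term, so the major axis is horizontal; a² = 400, b² = 256.
c² = a² - b² = 400 - 256 = 144, so c = 12.
Foci lie on the horizontal axis through the center: (h ± c, k).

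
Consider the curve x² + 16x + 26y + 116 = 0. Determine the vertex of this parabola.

Only x is squared. Complete the square in x: (x + 8)² = -26(y + 2).
Vertex (-8, -2); 4p = -26 so p = -13/2. Opens down.

(-8, -2)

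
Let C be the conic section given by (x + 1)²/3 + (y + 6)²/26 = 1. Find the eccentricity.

Center (-1, -6). The larger denominator 26 sits under the y-term, so the major axis is vertical; a² = 26, b² = 3.
c² = a² - b² = 23, so c = √23.
e = c/a = √23/√26 = √598/26.

e = √598/26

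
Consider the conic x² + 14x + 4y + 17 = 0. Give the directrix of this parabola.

y = 9

Only x is squared. Complete the square in x: (x + 7)² = -4(y - 8).
Vertex (-7, 8); 4p = -4 so p = -1. Opens down.
Directrix is the horizontal line y = k − p = 8 − (-1) = 9.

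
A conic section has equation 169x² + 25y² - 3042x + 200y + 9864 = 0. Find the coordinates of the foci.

Rearranging, 169(x² - 18x) + 25(y² + 8y) = -9864.
Complete the square: 169(x - 9)² + 25(y + 4)² = -9864 + 13689 + 400 = 4225
Dividing both sides by 4225: (x - 9)²/25 + (y + 4)²/169 = 1
Ellipse, center (9, -4), major axis vertical; a² = 169, b² = 25.
c² = a² - b² = 169 - 25 = 144, so c = 12.
Foci lie on the vertical axis through the center: (h, k ± c).

(9, -16) and (9, 8)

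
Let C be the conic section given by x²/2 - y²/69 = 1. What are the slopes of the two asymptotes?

Center (0, 0). The positive term is the x-term, so the transverse axis is horizontal; a² = 2, b² = 69.
For a horizontal hyperbola the asymptotes have slope ±b/a.
Here that is ±√69/√2 = ±√138/2.

√138/2 and -√138/2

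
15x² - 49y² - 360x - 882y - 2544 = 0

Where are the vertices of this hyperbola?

(5, -9) and (19, -9)

Rearranging, 15(x² - 24x) -49(y² + 18y) = 2544.
15(x - 12)² -49(y + 9)² = 2544 + 2160 - 3969 = 735
Divide through by 735 to get (x - 12)²/49 - (y + 9)²/15 = 1.
Hyperbola, center (12, -9), transverse axis horizontal; a² = 49, b² = 15.
a = 7. Vertices at (h ± a, k).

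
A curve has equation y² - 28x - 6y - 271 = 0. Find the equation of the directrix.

x = -17

Only y is squared. Complete the square in y: (y - 3)² = 28(x + 10).
Vertex (-10, 3); 4p = 28 so p = 7. Opens right.
Directrix is the vertical line x = h − p = -10 − (7) = -17.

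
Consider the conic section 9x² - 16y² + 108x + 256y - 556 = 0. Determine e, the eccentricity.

Group the x- and y-terms: 9(x² + 12x) -16(y² - 16y) = 556
Completing the square gives 9(x + 6)² -16(y - 8)² = 556 + 324 - 1024 = -144.
Divide by -144: (y - 8)²/9 - (x + 6)²/16 = 1
Hyperbola, center (-6, 8), transverse axis vertical; a² = 9, b² = 16.
c² = a² + b² = 25, so c = 5.
e = c/a = 5/3.

e = 5/3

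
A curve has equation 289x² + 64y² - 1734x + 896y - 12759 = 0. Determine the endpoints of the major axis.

Group: 289(x² - 6x) + 64(y² + 14y) = 12759
289(x - 3)² + 64(y + 7)² = 12759 + 2601 + 3136 = 18496
Dividing both sides by 18496: (x - 3)²/64 + (y + 7)²/289 = 1
Ellipse, center (3, -7), major axis vertical; a² = 289, b² = 64.
a = 17. Vertices at (h, k ± a).

(3, -24) and (3, 10)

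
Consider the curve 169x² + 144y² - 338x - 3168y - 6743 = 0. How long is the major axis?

26

Group: 169(x² - 2x) + 144(y² - 22y) = 6743
Complete the square: 169(x - 1)² + 144(y - 11)² = 6743 + 169 + 17424 = 24336
Divide by 24336: (x - 1)²/144 + (y - 11)²/169 = 1
Ellipse, center (1, 11), major axis vertical; a² = 169, b² = 144.
a² = 169 so a = 13; the major axis has length 2a = 26.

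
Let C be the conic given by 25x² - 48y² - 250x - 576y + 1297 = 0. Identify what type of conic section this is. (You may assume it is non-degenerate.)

No xy term. Coefficients of x² and y² are A = 25, C = -48.
A and C have opposite signs ⇒ hyperbola.

hyperbola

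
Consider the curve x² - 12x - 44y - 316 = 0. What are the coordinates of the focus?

(6, 3)

Only x is squared. Complete the square in x: (x - 6)² = 44(y + 8).
Vertex (6, -8); 4p = 44 so p = 11. Opens up.
Focus is p units from the vertex along the axis: (h, k + p).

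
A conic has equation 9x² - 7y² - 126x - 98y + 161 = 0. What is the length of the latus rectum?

14/3

Group: 9(x² - 14x) -7(y² + 14y) = -161
Completing the square gives 9(x - 7)² -7(y + 7)² = -161 + 441 - 343 = -63.
Divide through by -63 to get (y + 7)²/9 - (x - 7)²/7 = 1.
Hyperbola, center (7, -7), transverse axis vertical; a² = 9, b² = 7.
Latus rectum length = 2b²/a = 2·7/3 = 14/3.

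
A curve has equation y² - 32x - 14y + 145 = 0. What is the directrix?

x = -5

Only y is squared. Complete the square in y: (y - 7)² = 32(x - 3).
Vertex (3, 7); 4p = 32 so p = 8. Opens right.
Directrix is the vertical line x = h − p = 3 − (8) = -5.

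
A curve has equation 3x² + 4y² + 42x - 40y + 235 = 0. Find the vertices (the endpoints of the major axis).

3(x² + 14x) + 4(y² - 10y) = -235
3(x + 7)² + 4(y - 5)² = -235 + 147 + 100 = 12
Dividing both sides by 12: (x + 7)²/4 + (y - 5)²/3 = 1
Ellipse, center (-7, 5), major axis horizontal; a² = 4, b² = 3.
a = 2. Vertices at (h ± a, k).

(-9, 5) and (-5, 5)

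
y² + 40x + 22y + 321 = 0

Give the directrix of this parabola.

x = 5

Only y is squared. Complete the square in y: (y + 11)² = -40(x + 5).
Vertex (-5, -11); 4p = -40 so p = -10. Opens left.
Directrix is the vertical line x = h − p = -5 − (-10) = 5.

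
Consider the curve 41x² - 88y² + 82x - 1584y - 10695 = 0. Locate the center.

41(x² + 2x) -88(y² + 18y) = 10695
Complete the square in x and y: 41(x + 1)² -88(y + 9)² = 10695 + 41 - 7128 = 3608
Dividing both sides by 3608: (x + 1)²/88 - (y + 9)²/41 = 1
Hyperbola with center (-1, -9).

(-1, -9)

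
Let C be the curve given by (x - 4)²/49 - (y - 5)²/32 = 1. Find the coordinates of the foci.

(-5, 5) and (13, 5)

Center (4, 5). The positive term is the x-term, so the transverse axis is horizontal; a² = 49, b² = 32.
c² = a² + b² = 49 + 32 = 81, so c = 9.
Foci lie on the horizontal axis through the center: (h ± c, k).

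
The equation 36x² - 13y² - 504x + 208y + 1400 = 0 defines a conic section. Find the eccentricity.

e = 7/6

Collect terms: 36(x² - 14x) -13(y² - 16y) = -1400
Completing the square gives 36(x - 7)² -13(y - 8)² = -1400 + 1764 - 832 = -468.
Divide by -468: (y - 8)²/36 - (x - 7)²/13 = 1
Hyperbola, center (7, 8), transverse axis vertical; a² = 36, b² = 13.
c² = a² + b² = 49, so c = 7.
e = c/a = 7/6.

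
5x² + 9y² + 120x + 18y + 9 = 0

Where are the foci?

5(x² + 24x) + 9(y² + 2y) = -9
5(x + 12)² + 9(y + 1)² = -9 + 720 + 9 = 720
Dividing both sides by 720: (x + 12)²/144 + (y + 1)²/80 = 1
Ellipse, center (-12, -1), major axis horizontal; a² = 144, b² = 80.
c² = a² - b² = 144 - 80 = 64, so c = 8.
Foci lie on the horizontal axis through the center: (h ± c, k).

(-20, -1) and (-4, -1)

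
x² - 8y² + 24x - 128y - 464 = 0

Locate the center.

(-12, -8)

Group the x- and y-terms: (x² + 24x) -8(y² + 16y) = 464
Complete the square in x and y: (x + 12)² -8(y + 8)² = 464 + 144 - 512 = 96
Divide through by 96 to get (x + 12)²/96 - (y + 8)²/12 = 1.
Hyperbola with center (-12, -8).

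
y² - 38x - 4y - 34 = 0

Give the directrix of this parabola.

x = -21/2

Only y is squared. Complete the square in y: (y - 2)² = 38(x + 1).
Vertex (-1, 2); 4p = 38 so p = 19/2. Opens right.
Directrix is the vertical line x = h − p = -1 − (19/2) = -21/2.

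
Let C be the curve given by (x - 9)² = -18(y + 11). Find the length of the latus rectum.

Vertex (9, -11); 4p = -18 so p = -9/2. Opens down.
Latus rectum length = |4p| = 18.

18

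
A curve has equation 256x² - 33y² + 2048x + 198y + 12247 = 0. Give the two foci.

Group: 256(x² + 8x) -33(y² - 6y) = -12247
256(x + 4)² -33(y - 3)² = -12247 + 4096 - 297 = -8448
Divide through by -8448 to get (y - 3)²/256 - (x + 4)²/33 = 1.
Hyperbola, center (-4, 3), transverse axis vertical; a² = 256, b² = 33.
c² = a² + b² = 256 + 33 = 289, so c = 17.
Foci lie on the vertical axis through the center: (h, k ± c).

(-4, -14) and (-4, 20)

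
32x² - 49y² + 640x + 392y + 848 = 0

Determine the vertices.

(-17, 4) and (-3, 4)

Group: 32(x² + 20x) -49(y² - 8y) = -848
32(x + 10)² -49(y - 4)² = -848 + 3200 - 784 = 1568
Divide through by 1568 to get (x + 10)²/49 - (y - 4)²/32 = 1.
Hyperbola, center (-10, 4), transverse axis horizontal; a² = 49, b² = 32.
a = 7. Vertices at (h ± a, k).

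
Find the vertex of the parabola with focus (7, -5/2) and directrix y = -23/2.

(7, -7)

The vertex is the midpoint between the focus and the directrix along the axis of symmetry.
Axis is vertical (directrix is horizontal). Vertex y-coordinate = (-5/2 + (-23/2))/2 = -7; x-coordinate = 7.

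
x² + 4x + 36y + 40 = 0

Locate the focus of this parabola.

(-2, -10)

Only x is squared. Complete the square in x: (x + 2)² = -36(y + 1).
Vertex (-2, -1); 4p = -36 so p = -9. Opens down.
Focus is p units from the vertex along the axis: (h, k + p).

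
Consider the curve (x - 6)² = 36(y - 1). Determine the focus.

Vertex (6, 1); 4p = 36 so p = 9. Opens up.
Focus is p units from the vertex along the axis: (h, k + p).

(6, 10)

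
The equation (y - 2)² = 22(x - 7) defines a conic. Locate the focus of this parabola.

(25/2, 2)

Vertex (7, 2); 4p = 22 so p = 11/2. Opens right.
Focus is p units from the vertex along the axis: (h + p, k).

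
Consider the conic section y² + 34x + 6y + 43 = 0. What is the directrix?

Only y is squared. Complete the square in y: (y + 3)² = -34(x + 1).
Vertex (-1, -3); 4p = -34 so p = -17/2. Opens left.
Directrix is the vertical line x = h − p = -1 − (-17/2) = 15/2.

x = 15/2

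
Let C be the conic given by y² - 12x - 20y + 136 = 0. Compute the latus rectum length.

12

Only y is squared. Complete the square in y: (y - 10)² = 12(x - 3).
Vertex (3, 10); 4p = 12 so p = 3. Opens right.
Latus rectum length = |4p| = 12.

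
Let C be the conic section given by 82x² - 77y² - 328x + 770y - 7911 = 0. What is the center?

Rearranging, 82(x² - 4x) -77(y² - 10y) = 7911.
Complete the square in x and y: 82(x - 2)² -77(y - 5)² = 7911 + 328 - 1925 = 6314
Dividing both sides by 6314: (x - 2)²/77 - (y - 5)²/82 = 1
Hyperbola with center (2, 5).

(2, 5)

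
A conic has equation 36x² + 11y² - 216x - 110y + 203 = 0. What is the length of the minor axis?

Group the x- and y-terms: 36(x² - 6x) + 11(y² - 10y) = -203
Complete the square in x and y: 36(x - 3)² + 11(y - 5)² = -203 + 324 + 275 = 396
Dividing both sides by 396: (x - 3)²/11 + (y - 5)²/36 = 1
Ellipse, center (3, 5), major axis vertical; a² = 36, b² = 11.
b² = 11 so b = √11; the minor axis has length 2b = 2√11.

2√11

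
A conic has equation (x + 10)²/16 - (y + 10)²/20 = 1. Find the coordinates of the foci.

Center (-10, -10). The positive term is the x-term, so the transverse axis is horizontal; a² = 16, b² = 20.
c² = a² + b² = 16 + 20 = 36, so c = 6.
Foci lie on the horizontal axis through the center: (h ± c, k).

(-16, -10) and (-4, -10)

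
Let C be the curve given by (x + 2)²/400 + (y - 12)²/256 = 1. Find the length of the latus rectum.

128/5

Center (-2, 12). The larger denominator 400 sits under the x-term, so the major axis is horizontal; a² = 400, b² = 256.
Latus rectum length = 2b²/a = 2·256/20 = 128/5.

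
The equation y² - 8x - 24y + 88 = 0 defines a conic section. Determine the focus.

(-5, 12)

Only y is squared. Complete the square in y: (y - 12)² = 8(x + 7).
Vertex (-7, 12); 4p = 8 so p = 2. Opens right.
Focus is p units from the vertex along the axis: (h + p, k).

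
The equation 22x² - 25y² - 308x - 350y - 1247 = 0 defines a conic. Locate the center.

Rearranging, 22(x² - 14x) -25(y² + 14y) = 1247.
22(x - 7)² -25(y + 7)² = 1247 + 1078 - 1225 = 1100
Divide through by 1100 to get (x - 7)²/50 - (y + 7)²/44 = 1.
Hyperbola with center (7, -7).

(7, -7)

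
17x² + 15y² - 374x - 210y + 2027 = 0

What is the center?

Collect terms: 17(x² - 22x) + 15(y² - 14y) = -2027
Completing the square gives 17(x - 11)² + 15(y - 7)² = -2027 + 2057 + 735 = 765.
Divide through by 765 to get (x - 11)²/45 + (y - 7)²/51 = 1.
Ellipse with center (11, 7).

(11, 7)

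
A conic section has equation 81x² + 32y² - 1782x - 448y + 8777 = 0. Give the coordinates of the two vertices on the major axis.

Collect terms: 81(x² - 22x) + 32(y² - 14y) = -8777
Completing the square gives 81(x - 11)² + 32(y - 7)² = -8777 + 9801 + 1568 = 2592.
Divide through by 2592 to get (x - 11)²/32 + (y - 7)²/81 = 1.
Ellipse, center (11, 7), major axis vertical; a² = 81, b² = 32.
a = 9. Vertices at (h, k ± a).

(11, -2) and (11, 16)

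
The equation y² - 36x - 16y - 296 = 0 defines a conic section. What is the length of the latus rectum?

Only y is squared. Complete the square in y: (y - 8)² = 36(x + 10).
Vertex (-10, 8); 4p = 36 so p = 9. Opens right.
Latus rectum length = |4p| = 36.

36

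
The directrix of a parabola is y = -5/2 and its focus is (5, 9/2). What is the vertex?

(5, 1)

The vertex is the midpoint between the focus and the directrix along the axis of symmetry.
Axis is vertical (directrix is horizontal). Vertex y-coordinate = (9/2 + (-5/2))/2 = 1; x-coordinate = 5.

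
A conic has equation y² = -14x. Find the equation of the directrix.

Vertex (0, 0); 4p = -14 so p = -7/2. Opens left.
Directrix is the vertical line x = h − p = 0 − (-7/2) = 7/2.

x = 7/2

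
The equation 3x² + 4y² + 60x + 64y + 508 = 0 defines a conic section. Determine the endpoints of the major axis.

Group: 3(x² + 20x) + 4(y² + 16y) = -508
Complete the square in x and y: 3(x + 10)² + 4(y + 8)² = -508 + 300 + 256 = 48
Divide through by 48 to get (x + 10)²/16 + (y + 8)²/12 = 1.
Ellipse, center (-10, -8), major axis horizontal; a² = 16, b² = 12.
a = 4. Vertices at (h ± a, k).

(-14, -8) and (-6, -8)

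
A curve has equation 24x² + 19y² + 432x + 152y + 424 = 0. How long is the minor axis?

Rearranging, 24(x² + 18x) + 19(y² + 8y) = -424.
Completing the square gives 24(x + 9)² + 19(y + 4)² = -424 + 1944 + 304 = 1824.
Divide by 1824: (x + 9)²/76 + (y + 4)²/96 = 1
Ellipse, center (-9, -4), major axis vertical; a² = 96, b² = 76.
b² = 76 so b = 2√19; the minor axis has length 2b = 4√19.

4√19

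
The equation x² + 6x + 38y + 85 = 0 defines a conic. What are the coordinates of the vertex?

(-3, -2)

Only x is squared. Complete the square in x: (x + 3)² = -38(y + 2).
Vertex (-3, -2); 4p = -38 so p = -19/2. Opens down.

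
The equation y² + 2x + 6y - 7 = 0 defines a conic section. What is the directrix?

x = 17/2

Only y is squared. Complete the square in y: (y + 3)² = -2(x - 8).
Vertex (8, -3); 4p = -2 so p = -1/2. Opens left.
Directrix is the vertical line x = h − p = 8 − (-1/2) = 17/2.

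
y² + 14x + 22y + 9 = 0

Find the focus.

Only y is squared. Complete the square in y: (y + 11)² = -14(x - 8).
Vertex (8, -11); 4p = -14 so p = -7/2. Opens left.
Focus is p units from the vertex along the axis: (h + p, k).

(9/2, -11)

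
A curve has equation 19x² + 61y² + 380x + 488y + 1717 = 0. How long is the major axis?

2√61

19(x² + 20x) + 61(y² + 8y) = -1717
19(x + 10)² + 61(y + 4)² = -1717 + 1900 + 976 = 1159
Dividing both sides by 1159: (x + 10)²/61 + (y + 4)²/19 = 1
Ellipse, center (-10, -4), major axis horizontal; a² = 61, b² = 19.
a² = 61 so a = √61; the major axis has length 2a = 2√61.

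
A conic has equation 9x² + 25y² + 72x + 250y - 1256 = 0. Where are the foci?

Group the x- and y-terms: 9(x² + 8x) + 25(y² + 10y) = 1256
Complete the square: 9(x + 4)² + 25(y + 5)² = 1256 + 144 + 625 = 2025
Divide through by 2025 to get (x + 4)²/225 + (y + 5)²/81 = 1.
Ellipse, center (-4, -5), major axis horizontal; a² = 225, b² = 81.
c² = a² - b² = 225 - 81 = 144, so c = 12.
Foci lie on the horizontal axis through the center: (h ± c, k).

(-16, -5) and (8, -5)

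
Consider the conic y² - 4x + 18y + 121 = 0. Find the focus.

(11, -9)

Only y is squared. Complete the square in y: (y + 9)² = 4(x - 10).
Vertex (10, -9); 4p = 4 so p = 1. Opens right.
Focus is p units from the vertex along the axis: (h + p, k).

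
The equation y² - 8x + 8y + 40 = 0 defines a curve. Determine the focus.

(5, -4)

Only y is squared. Complete the square in y: (y + 4)² = 8(x - 3).
Vertex (3, -4); 4p = 8 so p = 2. Opens right.
Focus is p units from the vertex along the axis: (h + p, k).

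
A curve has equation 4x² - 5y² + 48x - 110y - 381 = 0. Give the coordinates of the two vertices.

Group: 4(x² + 12x) -5(y² + 22y) = 381
Completing the square gives 4(x + 6)² -5(y + 11)² = 381 + 144 - 605 = -80.
Dividing both sides by -80: (y + 11)²/16 - (x + 6)²/20 = 1
Hyperbola, center (-6, -11), transverse axis vertical; a² = 16, b² = 20.
a = 4. Vertices at (h, k ± a).

(-6, -15) and (-6, -7)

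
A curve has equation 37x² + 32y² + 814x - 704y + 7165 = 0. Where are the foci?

(-11, 11 - √5) and (-11, 11 + √5)

Group the x- and y-terms: 37(x² + 22x) + 32(y² - 22y) = -7165
37(x + 11)² + 32(y - 11)² = -7165 + 4477 + 3872 = 1184
Divide by 1184: (x + 11)²/32 + (y - 11)²/37 = 1
Ellipse, center (-11, 11), major axis vertical; a² = 37, b² = 32.
c² = a² - b² = 37 - 32 = 5, so c = √5.
Foci lie on the vertical axis through the center: (h, k ± c).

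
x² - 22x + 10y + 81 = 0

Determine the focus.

(11, 3/2)

Only x is squared. Complete the square in x: (x - 11)² = -10(y - 4).
Vertex (11, 4); 4p = -10 so p = -5/2. Opens down.
Focus is p units from the vertex along the axis: (h, k + p).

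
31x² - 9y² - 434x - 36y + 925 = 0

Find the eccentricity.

e = 2√10/3

Group: 31(x² - 14x) -9(y² + 4y) = -925
Complete the square: 31(x - 7)² -9(y + 2)² = -925 + 1519 - 36 = 558
Divide through by 558 to get (x - 7)²/18 - (y + 2)²/62 = 1.
Hyperbola, center (7, -2), transverse axis horizontal; a² = 18, b² = 62.
c² = a² + b² = 80, so c = 4√5.
e = c/a = 4√5/3√2 = 2√10/3.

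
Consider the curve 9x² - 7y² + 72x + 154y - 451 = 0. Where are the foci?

(-4, 3) and (-4, 19)

9(x² + 8x) -7(y² - 22y) = 451
Complete the square in x and y: 9(x + 4)² -7(y - 11)² = 451 + 144 - 847 = -252
Divide through by -252 to get (y - 11)²/36 - (x + 4)²/28 = 1.
Hyperbola, center (-4, 11), transverse axis vertical; a² = 36, b² = 28.
c² = a² + b² = 36 + 28 = 64, so c = 8.
Foci lie on the vertical axis through the center: (h, k ± c).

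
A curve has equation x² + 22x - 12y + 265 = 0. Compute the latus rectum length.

12

Only x is squared. Complete the square in x: (x + 11)² = 12(y - 12).
Vertex (-11, 12); 4p = 12 so p = 3. Opens up.
Latus rectum length = |4p| = 12.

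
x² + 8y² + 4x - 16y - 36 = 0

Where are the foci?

(-2 - √42, 1) and (-2 + √42, 1)

Collect terms: (x² + 4x) + 8(y² - 2y) = 36
(x + 2)² + 8(y - 1)² = 36 + 4 + 8 = 48
Divide through by 48 to get (x + 2)²/48 + (y - 1)²/6 = 1.
Ellipse, center (-2, 1), major axis horizontal; a² = 48, b² = 6.
c² = a² - b² = 48 - 6 = 42, so c = √42.
Foci lie on the horizontal axis through the center: (h ± c, k).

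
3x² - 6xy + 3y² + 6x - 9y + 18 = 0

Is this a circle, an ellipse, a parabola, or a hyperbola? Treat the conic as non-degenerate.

A = 3, B = -6, C = 3.
Discriminant B² − 4AC = (-6)² − 4·3·3 = 0.
B² − 4AC = 0 ⇒ parabola.

parabola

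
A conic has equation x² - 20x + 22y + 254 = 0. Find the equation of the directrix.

y = -3/2

Only x is squared. Complete the square in x: (x - 10)² = -22(y + 7).
Vertex (10, -7); 4p = -22 so p = -11/2. Opens down.
Directrix is the horizontal line y = k − p = -7 − (-11/2) = -3/2.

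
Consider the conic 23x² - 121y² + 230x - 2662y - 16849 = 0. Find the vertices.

Group: 23(x² + 10x) -121(y² + 22y) = 16849
Complete the square in x and y: 23(x + 5)² -121(y + 11)² = 16849 + 575 - 14641 = 2783
Divide through by 2783 to get (x + 5)²/121 - (y + 11)²/23 = 1.
Hyperbola, center (-5, -11), transverse axis horizontal; a² = 121, b² = 23.
a = 11. Vertices at (h ± a, k).

(-16, -11) and (6, -11)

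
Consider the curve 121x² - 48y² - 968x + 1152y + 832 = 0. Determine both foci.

Group: 121(x² - 8x) -48(y² - 24y) = -832
Complete the square: 121(x - 4)² -48(y - 12)² = -832 + 1936 - 6912 = -5808
Divide through by -5808 to get (y - 12)²/121 - (x - 4)²/48 = 1.
Hyperbola, center (4, 12), transverse axis vertical; a² = 121, b² = 48.
c² = a² + b² = 121 + 48 = 169, so c = 13.
Foci lie on the vertical axis through the center: (h, k ± c).

(4, -1) and (4, 25)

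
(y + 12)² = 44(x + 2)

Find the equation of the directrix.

x = -13

Vertex (-2, -12); 4p = 44 so p = 11. Opens right.
Directrix is the vertical line x = h − p = -2 − (11) = -13.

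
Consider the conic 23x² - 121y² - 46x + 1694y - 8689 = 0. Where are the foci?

(-11, 7) and (13, 7)

23(x² - 2x) -121(y² - 14y) = 8689
Complete the square: 23(x - 1)² -121(y - 7)² = 8689 + 23 - 5929 = 2783
Divide by 2783: (x - 1)²/121 - (y - 7)²/23 = 1
Hyperbola, center (1, 7), transverse axis horizontal; a² = 121, b² = 23.
c² = a² + b² = 121 + 23 = 144, so c = 12.
Foci lie on the horizontal axis through the center: (h ± c, k).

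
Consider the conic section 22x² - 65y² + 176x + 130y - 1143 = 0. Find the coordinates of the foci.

Collect terms: 22(x² + 8x) -65(y² - 2y) = 1143
Complete the square in x and y: 22(x + 4)² -65(y - 1)² = 1143 + 352 - 65 = 1430
Divide through by 1430 to get (x + 4)²/65 - (y - 1)²/22 = 1.
Hyperbola, center (-4, 1), transverse axis horizontal; a² = 65, b² = 22.
c² = a² + b² = 65 + 22 = 87, so c = √87.
Foci lie on the horizontal axis through the center: (h ± c, k).

(-4 - √87, 1) and (-4 + √87, 1)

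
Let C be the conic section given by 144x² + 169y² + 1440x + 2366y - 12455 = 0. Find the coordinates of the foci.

(-10, -7) and (0, -7)

Rearranging, 144(x² + 10x) + 169(y² + 14y) = 12455.
144(x + 5)² + 169(y + 7)² = 12455 + 3600 + 8281 = 24336
Divide by 24336: (x + 5)²/169 + (y + 7)²/144 = 1
Ellipse, center (-5, -7), major axis horizontal; a² = 169, b² = 144.
c² = a² - b² = 169 - 144 = 25, so c = 5.
Foci lie on the horizontal axis through the center: (h ± c, k).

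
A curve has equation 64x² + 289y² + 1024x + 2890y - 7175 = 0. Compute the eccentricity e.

Group: 64(x² + 16x) + 289(y² + 10y) = 7175
Complete the square: 64(x + 8)² + 289(y + 5)² = 7175 + 4096 + 7225 = 18496
Divide by 18496: (x + 8)²/289 + (y + 5)²/64 = 1
Ellipse, center (-8, -5), major axis horizontal; a² = 289, b² = 64.
c² = a² - b² = 225, so c = 15.
e = c/a = 15/17.

e = 15/17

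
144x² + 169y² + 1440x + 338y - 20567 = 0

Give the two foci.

(-10, -1) and (0, -1)

Rearranging, 144(x² + 10x) + 169(y² + 2y) = 20567.
144(x + 5)² + 169(y + 1)² = 20567 + 3600 + 169 = 24336
Dividing both sides by 24336: (x + 5)²/169 + (y + 1)²/144 = 1
Ellipse, center (-5, -1), major axis horizontal; a² = 169, b² = 144.
c² = a² - b² = 169 - 144 = 25, so c = 5.
Foci lie on the horizontal axis through the center: (h ± c, k).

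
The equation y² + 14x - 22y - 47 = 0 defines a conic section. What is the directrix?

x = 31/2

Only y is squared. Complete the square in y: (y - 11)² = -14(x - 12).
Vertex (12, 11); 4p = -14 so p = -7/2. Opens left.
Directrix is the vertical line x = h − p = 12 − (-7/2) = 31/2.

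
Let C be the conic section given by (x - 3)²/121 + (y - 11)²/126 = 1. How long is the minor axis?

22

Center (3, 11). The larger denominator 126 sits under the y-term, so the major axis is vertical; a² = 126, b² = 121.
b² = 121 so b = 11; the minor axis has length 2b = 22.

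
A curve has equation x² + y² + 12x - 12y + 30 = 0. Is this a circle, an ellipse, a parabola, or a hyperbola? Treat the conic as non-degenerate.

circle

No xy term. Coefficients of x² and y² are A = 1, C = 1.
A = C (same sign) ⇒ circle.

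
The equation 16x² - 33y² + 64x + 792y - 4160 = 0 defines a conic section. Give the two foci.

(-2, 5) and (-2, 19)

Rearranging, 16(x² + 4x) -33(y² - 24y) = 4160.
16(x + 2)² -33(y - 12)² = 4160 + 64 - 4752 = -528
Dividing both sides by -528: (y - 12)²/16 - (x + 2)²/33 = 1
Hyperbola, center (-2, 12), transverse axis vertical; a² = 16, b² = 33.
c² = a² + b² = 16 + 33 = 49, so c = 7.
Foci lie on the vertical axis through the center: (h, k ± c).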